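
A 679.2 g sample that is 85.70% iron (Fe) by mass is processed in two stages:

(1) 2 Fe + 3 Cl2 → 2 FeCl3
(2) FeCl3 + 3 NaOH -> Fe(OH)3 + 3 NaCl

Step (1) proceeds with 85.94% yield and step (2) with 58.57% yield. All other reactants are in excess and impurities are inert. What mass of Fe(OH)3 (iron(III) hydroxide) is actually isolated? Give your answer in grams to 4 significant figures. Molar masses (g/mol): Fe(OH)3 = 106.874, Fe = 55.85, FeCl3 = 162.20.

Pure Fe = 679.2 × 0.8570 = 582.07 g.
n(Fe) = 582.07 / 55.85 = 10.422 mol.
Step 1 (Fe:FeCl3 = 2:2): theoretical n(FeCl3) = 10.422 mol; at 85.94% yield, n(FeCl3) = 8.9568 mol.
Step 2 (FeCl3:Fe(OH)3 = 1:1): theoretical n(Fe(OH)3) = 8.9568 mol, so theoretical mass = 8.9568 × 106.874 = 957.24 g.
At 58.57% yield, actual mass of Fe(OH)3 = 957.24 × 0.5857 = 560.66 g.

560.7 g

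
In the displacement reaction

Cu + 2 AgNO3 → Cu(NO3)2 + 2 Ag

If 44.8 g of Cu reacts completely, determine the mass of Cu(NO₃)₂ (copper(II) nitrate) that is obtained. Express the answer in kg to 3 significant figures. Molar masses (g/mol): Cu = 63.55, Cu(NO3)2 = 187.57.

0.132 kg

n(Cu) = 44.80 g / 63.55 g/mol = 0.7050 mol.
From the equation the Cu:Cu(NO3)2 mole ratio is 1:1, so n(Cu(NO3)2) = 0.7050 × 1/1 = 0.7050 mol.
Mass of Cu(NO3)2 = 0.7050 mol × 187.57 g/mol = 132.2 g.
Converting to kg: 132.2 g = 0.132 kg.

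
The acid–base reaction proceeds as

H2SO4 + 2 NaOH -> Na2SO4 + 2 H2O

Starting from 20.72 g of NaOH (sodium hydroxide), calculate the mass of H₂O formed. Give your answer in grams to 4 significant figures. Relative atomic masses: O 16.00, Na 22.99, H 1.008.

M(NaOH) = 22.99 + 16.00 + 1.008 = 39.998 g/mol.
M(H2O) = 2(1.008) + 16.00 = 18.016 g/mol.
n(NaOH) = 20.720 g / 39.998 g/mol = 0.51803 mol.
From the equation the NaOH:H2O mole ratio is 2:2, so n(H2O) = 0.51803 × 2/2 = 0.51803 mol.
Mass of H2O = 0.51803 mol × 18.016 g/mol = 9.3328 g.

9.333 g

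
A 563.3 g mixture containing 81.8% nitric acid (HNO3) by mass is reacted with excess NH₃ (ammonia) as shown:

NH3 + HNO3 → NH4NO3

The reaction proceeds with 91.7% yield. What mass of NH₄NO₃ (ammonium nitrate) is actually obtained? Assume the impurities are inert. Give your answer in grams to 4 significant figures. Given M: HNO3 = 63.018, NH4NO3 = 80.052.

Pure HNO3 available = 563.3 g × 0.818 = 460.78 g.
n(HNO3) = 460.78 g / 63.018 g/mol = 7.3119 mol.
From the equation the HNO3:NH4NO3 mole ratio is 1:1, so n(NH4NO3) = 7.3119 × 1/1 = 7.3119 mol.
Mass of NH4NO3 = 7.3119 mol × 80.052 g/mol = 585.33 g.
Actual mass collected = 585.33 g × 0.917 = 536.75 g.

536.7 g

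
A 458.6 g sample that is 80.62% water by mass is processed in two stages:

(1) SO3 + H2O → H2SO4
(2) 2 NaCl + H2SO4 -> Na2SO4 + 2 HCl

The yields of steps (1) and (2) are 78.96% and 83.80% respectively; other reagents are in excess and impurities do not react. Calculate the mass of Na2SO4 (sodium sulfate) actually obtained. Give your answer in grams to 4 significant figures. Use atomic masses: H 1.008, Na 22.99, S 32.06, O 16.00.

Pure H2O = 458.6 × 0.8062 = 369.72 g.
M(H2O) = 2(1.008) + 16.00 = 18.016 g/mol.
M(Na2SO4) = 2(22.99) + 32.06 + 4(16.00) = 142.04 g/mol.
n(H2O) = 369.72 / 18.016 = 20.522 mol.
Step 1 (H2O:H2SO4 = 1:1): theoretical n(H2SO4) = 20.522 mol; at 78.96% yield, n(H2SO4) = 16.204 mol.
Step 2 (H2SO4:Na2SO4 = 1:1): theoretical n(Na2SO4) = 16.204 mol, so theoretical mass = 16.204 × 142.04 = 2301.6 g.
At 83.80% yield, actual mass of Na2SO4 = 2301.6 × 0.8380 = 1928.8 g.

1929 g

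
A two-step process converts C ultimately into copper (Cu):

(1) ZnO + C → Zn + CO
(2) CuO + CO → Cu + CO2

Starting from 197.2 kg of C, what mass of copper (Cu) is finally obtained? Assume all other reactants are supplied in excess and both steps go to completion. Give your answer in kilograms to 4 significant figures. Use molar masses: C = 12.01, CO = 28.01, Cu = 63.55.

1043 kg

197.2 kg = 197200 g.
n(C) = 197200 / 12.01 = 16420 mol.
Step 1 gives a 1:1 ratio of C to CO, so n(CO) = 16420 mol.
In step 2 the CO:Cu ratio is 1:1, so n(Cu) = 16420 mol.
Mass of Cu = 16420 × 63.55 = 1.0435 × 10^6 g = 1043 kg.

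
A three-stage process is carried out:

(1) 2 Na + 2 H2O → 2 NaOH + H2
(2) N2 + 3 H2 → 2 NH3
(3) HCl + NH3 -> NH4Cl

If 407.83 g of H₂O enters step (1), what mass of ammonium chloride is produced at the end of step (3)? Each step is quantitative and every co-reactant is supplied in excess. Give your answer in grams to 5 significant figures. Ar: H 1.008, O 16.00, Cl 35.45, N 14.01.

M(H2O) = 2(1.008) + 16.00 = 18.016 g/mol.
M(NH4Cl) = 14.01 + 4(1.008) + 35.45 = 53.492 g/mol.
n(H2O) = 407.83 / 18.016 = 22.6371 mol.
Reaction (1): H2O→H2 ratio 2:1 ⇒ n(H2) = 11.3186 mol.
Reaction (2): H2→NH3 ratio 3:2 ⇒ n(NH3) = 7.54570 mol.
Reaction (3): NH3→NH4Cl ratio 1:1 ⇒ n(NH4Cl) = 7.54570 mol.
Mass of NH4Cl = 7.54570 × 53.492 = 403.635 g.

403.63 g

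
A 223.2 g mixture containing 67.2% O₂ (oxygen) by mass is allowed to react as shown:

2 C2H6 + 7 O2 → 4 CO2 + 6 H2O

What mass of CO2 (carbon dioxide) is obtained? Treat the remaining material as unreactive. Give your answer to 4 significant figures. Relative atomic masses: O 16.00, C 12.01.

Mass of pure O2 = 223.2 g × 0.672 = 149.99 g.
M(O2) = 2(16.00) = 32.00 g/mol.
M(CO2) = 12.01 + 2(16.00) = 44.01 g/mol.
n(O2) = 149.99 g / 32.00 g/mol = 4.6872 mol.
From the equation the O2:CO2 mole ratio is 7:4, so n(CO2) = 4.6872 × 4/7 = 2.6784 mol.
Mass of CO2 = 2.6784 mol × 44.01 g/mol = 117.88 g.

117.9 g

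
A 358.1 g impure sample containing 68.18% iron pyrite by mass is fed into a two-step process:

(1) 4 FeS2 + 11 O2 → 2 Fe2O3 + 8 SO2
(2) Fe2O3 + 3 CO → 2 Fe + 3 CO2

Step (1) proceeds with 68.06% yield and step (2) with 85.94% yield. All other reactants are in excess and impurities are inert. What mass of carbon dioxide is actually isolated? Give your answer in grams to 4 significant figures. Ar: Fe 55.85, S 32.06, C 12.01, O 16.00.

Pure FeS2 = 358.1 × 0.6818 = 244.15 g.
M(FeS2) = 55.85 + 2(32.06) = 119.97 g/mol.
M(CO2) = 12.01 + 2(16.00) = 44.01 g/mol.
n(FeS2) = 244.15 / 119.97 = 2.0351 mol.
Step 1 (FeS2:Fe2O3 = 4:2): theoretical n(Fe2O3) = 1.0176 mol; at 68.06% yield, n(Fe2O3) = 0.69255 mol.
Step 2 (Fe2O3:CO2 = 1:3): theoretical n(CO2) = 2.0776 mol, so theoretical mass = 2.0776 × 44.01 = 91.437 g.
At 85.94% yield, actual mass of CO2 = 91.437 × 0.8594 = 78.581 g.

78.58 g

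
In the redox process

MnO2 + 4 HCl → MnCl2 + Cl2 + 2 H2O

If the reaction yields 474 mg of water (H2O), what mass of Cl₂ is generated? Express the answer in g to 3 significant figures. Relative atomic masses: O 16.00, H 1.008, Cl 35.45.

M(H2O) = 2(1.008) + 16.00 = 18.016 g/mol.
M(Cl2) = 2(35.45) = 70.90 g/mol.
Convert: 474 mg = 0.4740 g.
n(H2O) = 0.4740 g / 18.016 g/mol = 0.02631 mol.
From the equation the H2O:Cl2 mole ratio is 2:1, so n(Cl2) = 0.02631 × 1/2 = 0.01315 mol.
Mass of Cl2 = 0.01315 mol × 70.90 g/mol = 0.9327 g.

0.933 g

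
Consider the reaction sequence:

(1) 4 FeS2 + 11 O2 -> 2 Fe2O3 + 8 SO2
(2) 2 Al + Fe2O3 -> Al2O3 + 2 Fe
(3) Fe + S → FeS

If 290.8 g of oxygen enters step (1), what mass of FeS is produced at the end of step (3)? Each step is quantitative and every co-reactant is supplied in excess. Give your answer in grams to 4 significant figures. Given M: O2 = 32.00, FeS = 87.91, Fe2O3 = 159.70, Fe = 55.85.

n(O2) = 290.8 / 32.00 = 9.0875 mol.
Reaction (1): O2→Fe2O3 ratio 11:2 ⇒ n(Fe2O3) = 1.6523 mol.
Reaction (2): Fe2O3→Fe ratio 1:2 ⇒ n(Fe) = 3.3045 mol.
Reaction (3): Fe→FeS ratio 1:1 ⇒ n(FeS) = 3.3045 mol.
Mass of FeS = 3.3045 × 87.91 = 290.50 g.

290.5 g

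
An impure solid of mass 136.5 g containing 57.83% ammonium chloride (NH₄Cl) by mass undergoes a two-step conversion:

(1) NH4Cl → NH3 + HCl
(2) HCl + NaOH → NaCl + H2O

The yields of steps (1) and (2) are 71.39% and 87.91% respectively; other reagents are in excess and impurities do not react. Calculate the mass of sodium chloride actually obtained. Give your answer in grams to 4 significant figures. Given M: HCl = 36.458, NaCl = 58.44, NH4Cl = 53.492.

54.12 g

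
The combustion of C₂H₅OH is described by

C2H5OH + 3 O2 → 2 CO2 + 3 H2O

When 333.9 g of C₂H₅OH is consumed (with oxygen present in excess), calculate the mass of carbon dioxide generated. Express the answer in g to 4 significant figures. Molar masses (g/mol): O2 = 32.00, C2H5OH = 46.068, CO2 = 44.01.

638.0 g

n(C2H5OH) = 333.90 g / 46.068 g/mol = 7.2480 mol.
From the equation the C2H5OH:CO2 mole ratio is 1:2, so n(CO2) = 7.2480 × 2/1 = 14.496 mol.
Mass of CO2 = 14.496 mol × 44.01 g/mol = 637.97 g.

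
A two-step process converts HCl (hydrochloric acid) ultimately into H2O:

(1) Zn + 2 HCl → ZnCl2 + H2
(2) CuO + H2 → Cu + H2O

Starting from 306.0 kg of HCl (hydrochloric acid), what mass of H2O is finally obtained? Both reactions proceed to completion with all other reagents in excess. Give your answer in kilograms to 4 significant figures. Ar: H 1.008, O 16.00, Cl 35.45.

75.61 kg

M(HCl) = 1.008 + 35.45 = 36.458 g/mol.
M(H2O) = 2(1.008) + 16.00 = 18.016 g/mol.
306.0 kg = 306000 g.
n(HCl) = 306000 / 36.458 = 8393.2 mol.
Step 1 gives a 2:1 ratio of HCl to H2, so n(H2) = 4196.6 mol.
In step 2 the H2:H2O ratio is 1:1, so n(H2O) = 4196.6 mol.
Mass of H2O = 4196.6 × 18.016 = 75606 g = 75.61 kg.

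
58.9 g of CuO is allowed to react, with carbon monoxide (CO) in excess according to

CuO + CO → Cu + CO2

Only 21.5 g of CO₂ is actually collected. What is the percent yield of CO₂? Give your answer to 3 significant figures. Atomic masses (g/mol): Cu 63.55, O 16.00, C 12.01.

M(CuO) = 63.55 + 16.00 = 79.55 g/mol.
M(CO2) = 12.01 + 2(16.00) = 44.01 g/mol.
n(CuO) = 58.90 g / 79.55 g/mol = 0.7404 mol.
From the equation the CuO:CO2 mole ratio is 1:1, so n(CO2) = 0.7404 × 1/1 = 0.7404 mol.
Mass of CO2 = 0.7404 mol × 44.01 g/mol = 32.59 g.
This is the theoretical yield. Percent yield = 21.5 g / 32.59 g × 100% = 65.98%.

66.0 %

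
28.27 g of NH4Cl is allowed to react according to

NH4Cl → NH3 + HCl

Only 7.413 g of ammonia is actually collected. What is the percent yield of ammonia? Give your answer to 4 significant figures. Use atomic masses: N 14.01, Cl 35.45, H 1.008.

M(NH4Cl) = 14.01 + 4(1.008) + 35.45 = 53.492 g/mol.
M(NH3) = 14.01 + 3(1.008) = 17.034 g/mol.
n(NH4Cl) = 28.270 g / 53.492 g/mol = 0.52849 mol.
From the equation the NH4Cl:NH3 mole ratio is 1:1, so n(NH3) = 0.52849 × 1/1 = 0.52849 mol.
Mass of NH3 = 0.52849 mol × 17.034 g/mol = 9.0023 g.
This is the theoretical yield. Percent yield = 7.413 g / 9.0023 g × 100% = 82.346%.

82.35 %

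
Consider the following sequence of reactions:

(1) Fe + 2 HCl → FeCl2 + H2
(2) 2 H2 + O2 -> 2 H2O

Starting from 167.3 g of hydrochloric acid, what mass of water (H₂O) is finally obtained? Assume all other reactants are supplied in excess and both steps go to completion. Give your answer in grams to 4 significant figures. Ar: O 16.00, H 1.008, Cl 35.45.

41.34 g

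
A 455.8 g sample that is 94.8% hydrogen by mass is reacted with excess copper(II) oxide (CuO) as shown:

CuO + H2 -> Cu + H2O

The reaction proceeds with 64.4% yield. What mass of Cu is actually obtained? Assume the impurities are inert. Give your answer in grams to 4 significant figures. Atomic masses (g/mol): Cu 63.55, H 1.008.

Pure H2 available = 455.8 g × 0.948 = 432.10 g.
M(H2) = 2(1.008) = 2.016 g/mol.
M(Cu) = 63.55 g/mol.
n(H2) = 432.10 g / 2.016 g/mol = 214.33 mol.
From the equation the H2:Cu mole ratio is 1:1, so n(Cu) = 214.33 × 1/1 = 214.33 mol.
Mass of Cu = 214.33 mol × 63.55 g/mol = 13621 g.
Actual mass collected = 13621 g × 0.644 = 8771.9 g.

8772 g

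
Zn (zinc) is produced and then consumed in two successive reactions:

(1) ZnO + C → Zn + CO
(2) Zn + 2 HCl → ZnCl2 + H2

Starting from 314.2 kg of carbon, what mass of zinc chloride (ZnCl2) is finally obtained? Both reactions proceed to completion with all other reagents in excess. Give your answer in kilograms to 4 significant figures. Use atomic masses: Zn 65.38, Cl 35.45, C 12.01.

M(C) = 12.01 g/mol.
M(ZnCl2) = 65.38 + 2(35.45) = 136.28 g/mol.
314.2 kg = 314200 g.
n(C) = 314200 / 12.01 = 26162 mol.
Step 1 gives a 1:1 ratio of C to Zn, so n(Zn) = 26162 mol.
In step 2 the Zn:ZnCl2 ratio is 1:1, so n(ZnCl2) = 26162 mol.
Mass of ZnCl2 = 26162 × 136.28 = 3.5653 × 10^6 g = 3565 kg.

3565 kg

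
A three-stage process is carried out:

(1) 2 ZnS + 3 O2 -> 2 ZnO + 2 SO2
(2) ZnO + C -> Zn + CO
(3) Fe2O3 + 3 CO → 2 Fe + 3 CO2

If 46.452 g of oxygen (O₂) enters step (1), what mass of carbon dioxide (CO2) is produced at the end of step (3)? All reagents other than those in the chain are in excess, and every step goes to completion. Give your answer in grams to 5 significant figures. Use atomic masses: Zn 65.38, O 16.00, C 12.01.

42.591 g

M(O2) = 2(16.00) = 32.00 g/mol.
M(CO2) = 12.01 + 2(16.00) = 44.01 g/mol.
n(O2) = 46.452 / 32.00 = 1.45162 mol.
Reaction (1): O2→ZnO ratio 3:2 ⇒ n(ZnO) = 0.967750 mol.
Reaction (2): ZnO→CO ratio 1:1 ⇒ n(CO) = 0.967750 mol.
Reaction (3): CO→CO2 ratio 3:3 ⇒ n(CO2) = 0.967750 mol.
Mass of CO2 = 0.967750 × 44.01 = 42.5907 g.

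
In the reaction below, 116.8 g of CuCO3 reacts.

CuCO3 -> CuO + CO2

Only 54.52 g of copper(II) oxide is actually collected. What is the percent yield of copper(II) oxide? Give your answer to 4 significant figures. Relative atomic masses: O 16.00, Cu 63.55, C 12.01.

72.50 %

M(CuCO3) = 63.55 + 12.01 + 3(16.00) = 123.56 g/mol.
M(CuO) = 63.55 + 16.00 = 79.55 g/mol.
n(CuCO3) = 116.80 g / 123.56 g/mol = 0.94529 mol.
From the equation the CuCO3:CuO mole ratio is 1:1, so n(CuO) = 0.94529 × 1/1 = 0.94529 mol.
Mass of CuO = 0.94529 mol × 79.55 g/mol = 75.198 g.
This is the theoretical yield. Percent yield = 54.52 g / 75.198 g × 100% = 72.502%.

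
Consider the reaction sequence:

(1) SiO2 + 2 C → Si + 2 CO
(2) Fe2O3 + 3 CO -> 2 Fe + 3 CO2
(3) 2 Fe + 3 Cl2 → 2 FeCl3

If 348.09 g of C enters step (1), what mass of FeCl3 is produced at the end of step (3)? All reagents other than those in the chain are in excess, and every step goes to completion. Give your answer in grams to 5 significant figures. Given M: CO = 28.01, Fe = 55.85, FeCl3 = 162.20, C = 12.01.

n(C) = 348.09 / 12.01 = 28.9833 mol.
Reaction (1): C→CO ratio 2:2 ⇒ n(CO) = 28.9833 mol.
Reaction (2): CO→Fe ratio 3:2 ⇒ n(Fe) = 19.3222 mol.
Reaction (3): Fe→FeCl3 ratio 2:2 ⇒ n(FeCl3) = 19.3222 mol.
Mass of FeCl3 = 19.3222 × 162.20 = 3134.07 g.

3134.1 g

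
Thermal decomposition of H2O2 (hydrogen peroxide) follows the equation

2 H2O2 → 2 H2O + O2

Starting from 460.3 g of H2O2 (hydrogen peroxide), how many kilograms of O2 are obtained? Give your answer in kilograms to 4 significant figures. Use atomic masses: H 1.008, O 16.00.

M(H2O2) = 2(1.008) + 2(16.00) = 34.016 g/mol.
M(O2) = 2(16.00) = 32.00 g/mol.
n(H2O2) = 460.30 g / 34.016 g/mol = 13.532 mol.
From the equation the H2O2:O2 mole ratio is 2:1, so n(O2) = 13.532 × 1/2 = 6.7659 mol.
Mass of O2 = 6.7659 mol × 32.00 g/mol = 216.51 g.
Converting to kg: 216.51 g = 0.2165 kg.

0.2165 kg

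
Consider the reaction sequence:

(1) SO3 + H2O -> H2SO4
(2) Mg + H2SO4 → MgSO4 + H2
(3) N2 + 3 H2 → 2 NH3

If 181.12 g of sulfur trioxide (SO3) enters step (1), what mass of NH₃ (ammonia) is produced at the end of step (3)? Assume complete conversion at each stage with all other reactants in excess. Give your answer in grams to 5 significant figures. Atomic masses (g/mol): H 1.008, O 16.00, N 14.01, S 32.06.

25.691 g

M(SO3) = 32.06 + 3(16.00) = 80.06 g/mol.
M(NH3) = 14.01 + 3(1.008) = 17.034 g/mol.
n(SO3) = 181.12 / 80.06 = 2.26230 mol.
Reaction (1): SO3→H2SO4 ratio 1:1 ⇒ n(H2SO4) = 2.26230 mol.
Reaction (2): H2SO4→H2 ratio 1:1 ⇒ n(H2) = 2.26230 mol.
Reaction (3): H2→NH3 ratio 3:2 ⇒ n(NH3) = 1.50820 mol.
Mass of NH3 = 1.50820 × 17.034 = 25.6907 g.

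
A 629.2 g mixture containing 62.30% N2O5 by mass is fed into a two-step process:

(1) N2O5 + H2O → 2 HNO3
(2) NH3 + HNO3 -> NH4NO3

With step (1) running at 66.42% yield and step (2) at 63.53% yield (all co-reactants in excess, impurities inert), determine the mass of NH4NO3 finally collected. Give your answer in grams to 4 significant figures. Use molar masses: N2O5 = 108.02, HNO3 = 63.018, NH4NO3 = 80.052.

Pure N2O5 = 629.2 × 0.6230 = 391.99 g.
n(N2O5) = 391.99 / 108.02 = 3.6289 mol.
Step 1 (N2O5:HNO3 = 1:2): theoretical n(HNO3) = 7.2578 mol; at 66.42% yield, n(HNO3) = 4.8206 mol.
Step 2 (HNO3:NH4NO3 = 1:1): theoretical n(NH4NO3) = 4.8206 mol, so theoretical mass = 4.8206 × 80.052 = 385.90 g.
At 63.53% yield, actual mass of NH4NO3 = 385.90 × 0.6353 = 245.16 g.

245.2 g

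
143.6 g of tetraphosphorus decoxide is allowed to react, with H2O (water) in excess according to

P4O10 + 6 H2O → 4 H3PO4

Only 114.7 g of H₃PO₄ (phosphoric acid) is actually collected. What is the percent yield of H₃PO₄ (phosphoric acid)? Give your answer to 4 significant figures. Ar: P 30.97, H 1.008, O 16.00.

57.85 %

M(P4O10) = 4(30.97) + 10(16.00) = 283.88 g/mol.
M(H3PO4) = 3(1.008) + 30.97 + 4(16.00) = 97.994 g/mol.
n(P4O10) = 143.60 g / 283.88 g/mol = 0.50585 mol.
From the equation the P4O10:H3PO4 mole ratio is 1:4, so n(H3PO4) = 0.50585 × 4/1 = 2.0234 mol.
Mass of H3PO4 = 2.0234 mol × 97.994 g/mol = 198.28 g.
This is the theoretical yield. Percent yield = 114.7 g / 198.28 g × 100% = 57.847%.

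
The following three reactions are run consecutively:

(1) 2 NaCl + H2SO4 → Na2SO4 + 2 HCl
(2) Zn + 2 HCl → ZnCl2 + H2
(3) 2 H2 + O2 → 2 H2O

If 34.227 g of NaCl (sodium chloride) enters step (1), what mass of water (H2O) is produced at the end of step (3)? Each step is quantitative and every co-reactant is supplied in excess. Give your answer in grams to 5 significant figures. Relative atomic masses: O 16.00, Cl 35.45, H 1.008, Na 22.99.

M(NaCl) = 22.99 + 35.45 = 58.44 g/mol.
M(H2O) = 2(1.008) + 16.00 = 18.016 g/mol.
n(NaCl) = 34.227 / 58.44 = 0.585678 mol.
Reaction (1): NaCl→HCl ratio 2:2 ⇒ n(HCl) = 0.585678 mol.
Reaction (2): HCl→H2 ratio 2:1 ⇒ n(H2) = 0.292839 mol.
Reaction (3): H2→H2O ratio 2:2 ⇒ n(H2O) = 0.292839 mol.
Mass of H2O = 0.292839 × 18.016 = 5.27578 g.

5.2758 g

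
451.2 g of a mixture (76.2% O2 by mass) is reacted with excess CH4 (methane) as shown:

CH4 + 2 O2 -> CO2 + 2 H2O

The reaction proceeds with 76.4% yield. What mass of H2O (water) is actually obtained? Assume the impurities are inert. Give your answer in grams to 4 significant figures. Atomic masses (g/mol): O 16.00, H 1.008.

147.9 g

Pure O2 available = 451.2 g × 0.762 = 343.81 g.
M(O2) = 2(16.00) = 32.00 g/mol.
M(H2O) = 2(1.008) + 16.00 = 18.016 g/mol.
n(O2) = 343.81 g / 32.00 g/mol = 10.744 mol.
From the equation the O2:H2O mole ratio is 2:2, so n(H2O) = 10.744 × 2/2 = 10.744 mol.
Mass of H2O = 10.744 mol × 18.016 g/mol = 193.57 g.
Actual mass collected = 193.57 g × 0.764 = 147.89 g.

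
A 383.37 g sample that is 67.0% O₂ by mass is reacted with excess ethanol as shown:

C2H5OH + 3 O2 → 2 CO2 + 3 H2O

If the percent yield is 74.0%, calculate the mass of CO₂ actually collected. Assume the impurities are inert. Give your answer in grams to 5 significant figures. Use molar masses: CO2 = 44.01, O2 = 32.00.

Pure O2 available = 383.37 g × 0.670 = 256.858 g.
n(O2) = 256.858 g / 32.00 g/mol = 8.02681 mol.
From the equation the O2:CO2 mole ratio is 3:2, so n(CO2) = 8.02681 × 2/3 = 5.35121 mol.
Mass of CO2 = 5.35121 mol × 44.01 g/mol = 235.507 g.
Actual mass collected = 235.507 g × 0.740 = 174.275 g.

174.27 g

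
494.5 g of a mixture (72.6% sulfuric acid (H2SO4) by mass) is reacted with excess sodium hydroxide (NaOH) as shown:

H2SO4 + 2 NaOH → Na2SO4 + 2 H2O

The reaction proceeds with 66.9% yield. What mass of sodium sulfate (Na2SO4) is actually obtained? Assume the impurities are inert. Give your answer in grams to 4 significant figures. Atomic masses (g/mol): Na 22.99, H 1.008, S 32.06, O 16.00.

Pure H2SO4 available = 494.5 g × 0.726 = 359.01 g.
M(H2SO4) = 2(1.008) + 32.06 + 4(16.00) = 98.076 g/mol.
M(Na2SO4) = 2(22.99) + 32.06 + 4(16.00) = 142.04 g/mol.
n(H2SO4) = 359.01 g / 98.076 g/mol = 3.6605 mol.
From the equation the H2SO4:Na2SO4 mole ratio is 1:1, so n(Na2SO4) = 3.6605 × 1/1 = 3.6605 mol.
Mass of Na2SO4 = 3.6605 mol × 142.04 g/mol = 519.94 g.
Actual mass collected = 519.94 g × 0.669 = 347.84 g.

347.8 g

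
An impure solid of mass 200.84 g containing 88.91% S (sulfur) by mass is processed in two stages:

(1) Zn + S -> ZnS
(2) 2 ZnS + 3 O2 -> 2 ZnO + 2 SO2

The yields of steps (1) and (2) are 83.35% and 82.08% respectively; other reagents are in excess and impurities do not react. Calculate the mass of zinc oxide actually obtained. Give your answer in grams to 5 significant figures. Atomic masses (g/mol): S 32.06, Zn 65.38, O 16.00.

Pure S = 200.84 × 0.8891 = 178.567 g.
M(S) = 32.06 g/mol.
M(ZnO) = 65.38 + 16.00 = 81.38 g/mol.
n(S) = 178.567 / 32.06 = 5.56977 mol.
Step 1 (S:ZnS = 1:1): theoretical n(ZnS) = 5.56977 mol; at 83.35% yield, n(ZnS) = 4.64240 mol.
Step 2 (ZnS:ZnO = 2:2): theoretical n(ZnO) = 4.64240 mol, so theoretical mass = 4.64240 × 81.38 = 377.799 g.
At 82.08% yield, actual mass of ZnO = 377.799 × 0.8208 = 310.097 g.

310.10 g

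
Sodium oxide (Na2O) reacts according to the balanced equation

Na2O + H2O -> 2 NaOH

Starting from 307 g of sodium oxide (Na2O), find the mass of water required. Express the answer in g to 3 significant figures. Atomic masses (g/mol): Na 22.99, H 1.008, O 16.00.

89.2 g

M(Na2O) = 2(22.99) + 16.00 = 61.98 g/mol.
M(H2O) = 2(1.008) + 16.00 = 18.016 g/mol.
n(Na2O) = 307.0 g / 61.98 g/mol = 4.953 mol.
From the equation the Na2O:H2O mole ratio is 1:1, so n(H2O) = 4.953 × 1/1 = 4.953 mol.
Mass of H2O = 4.953 mol × 18.016 g/mol = 89.24 g.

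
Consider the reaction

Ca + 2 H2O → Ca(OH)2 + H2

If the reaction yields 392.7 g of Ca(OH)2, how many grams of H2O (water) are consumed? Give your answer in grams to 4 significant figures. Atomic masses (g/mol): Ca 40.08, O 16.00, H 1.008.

191.0 g

M(Ca(OH)2) = 40.08 + 2(16.00) + 2(1.008) = 74.096 g/mol.
M(H2O) = 2(1.008) + 16.00 = 18.016 g/mol.
n(Ca(OH)2) = 392.70 g / 74.096 g/mol = 5.2999 mol.
From the equation the Ca(OH)2:H2O mole ratio is 1:2, so n(H2O) = 5.2999 × 2/1 = 10.600 mol.
Mass of H2O = 10.600 mol × 18.016 g/mol = 190.97 g.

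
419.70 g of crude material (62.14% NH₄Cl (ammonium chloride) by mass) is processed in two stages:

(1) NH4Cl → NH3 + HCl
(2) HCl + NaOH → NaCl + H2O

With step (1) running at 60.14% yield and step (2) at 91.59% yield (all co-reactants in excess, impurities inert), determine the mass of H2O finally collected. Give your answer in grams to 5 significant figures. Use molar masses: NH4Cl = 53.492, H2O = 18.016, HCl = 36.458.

48.383 g

Pure NH4Cl = 419.70 × 0.6214 = 260.802 g.
n(NH4Cl) = 260.802 / 53.492 = 4.87552 mol.
Step 1 (NH4Cl:HCl = 1:1): theoretical n(HCl) = 4.87552 mol; at 60.14% yield, n(HCl) = 2.93214 mol.
Step 2 (HCl:H2O = 1:1): theoretical n(H2O) = 2.93214 mol, so theoretical mass = 2.93214 × 18.016 = 52.8254 g.
At 91.59% yield, actual mass of H2O = 52.8254 × 0.9159 = 48.3828 g.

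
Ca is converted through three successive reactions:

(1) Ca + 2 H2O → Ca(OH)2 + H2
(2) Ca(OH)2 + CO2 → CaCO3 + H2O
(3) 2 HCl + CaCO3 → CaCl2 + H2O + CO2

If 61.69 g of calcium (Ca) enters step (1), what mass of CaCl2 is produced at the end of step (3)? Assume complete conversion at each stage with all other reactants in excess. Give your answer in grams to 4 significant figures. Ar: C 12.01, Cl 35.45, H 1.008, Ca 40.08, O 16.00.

170.8 g

M(Ca) = 40.08 g/mol.
M(CaCl2) = 40.08 + 2(35.45) = 110.98 g/mol.
n(Ca) = 61.69 / 40.08 = 1.5392 mol.
Reaction (1): Ca→Ca(OH)2 ratio 1:1 ⇒ n(Ca(OH)2) = 1.5392 mol.
Reaction (2): Ca(OH)2→CaCO3 ratio 1:1 ⇒ n(CaCO3) = 1.5392 mol.
Reaction (3): CaCO3→CaCl2 ratio 1:1 ⇒ n(CaCl2) = 1.5392 mol.
Mass of CaCl2 = 1.5392 × 110.98 = 170.82 g.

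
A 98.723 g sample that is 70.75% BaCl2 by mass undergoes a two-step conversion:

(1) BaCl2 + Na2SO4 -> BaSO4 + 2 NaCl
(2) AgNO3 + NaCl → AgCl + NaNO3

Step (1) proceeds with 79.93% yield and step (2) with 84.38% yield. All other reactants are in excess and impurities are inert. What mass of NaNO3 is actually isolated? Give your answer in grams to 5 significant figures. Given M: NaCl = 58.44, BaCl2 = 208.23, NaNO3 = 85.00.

Pure BaCl2 = 98.723 × 0.7075 = 69.8465 g.
n(BaCl2) = 69.8465 / 208.23 = 0.335430 mol.
Step 1 (BaCl2:NaCl = 1:2): theoretical n(NaCl) = 0.670859 mol; at 79.93% yield, n(NaCl) = 0.536218 mol.
Step 2 (NaCl:NaNO3 = 1:1): theoretical n(NaNO3) = 0.536218 mol, so theoretical mass = 0.536218 × 85.00 = 45.5785 g.
At 84.38% yield, actual mass of NaNO3 = 45.5785 × 0.8438 = 38.4592 g.

38.459 g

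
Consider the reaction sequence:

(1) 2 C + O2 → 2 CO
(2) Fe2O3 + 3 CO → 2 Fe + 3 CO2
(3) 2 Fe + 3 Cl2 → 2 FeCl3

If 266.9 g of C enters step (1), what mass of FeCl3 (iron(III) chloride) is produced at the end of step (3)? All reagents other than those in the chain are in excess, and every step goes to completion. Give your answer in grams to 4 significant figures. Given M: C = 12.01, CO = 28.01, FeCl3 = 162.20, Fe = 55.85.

2403 g

n(C) = 266.9 / 12.01 = 22.223 mol.
Reaction (1): C→CO ratio 2:2 ⇒ n(CO) = 22.223 mol.
Reaction (2): CO→Fe ratio 3:2 ⇒ n(Fe) = 14.815 mol.
Reaction (3): Fe→FeCl3 ratio 2:2 ⇒ n(FeCl3) = 14.815 mol.
Mass of FeCl3 = 14.815 × 162.20 = 2403.1 g.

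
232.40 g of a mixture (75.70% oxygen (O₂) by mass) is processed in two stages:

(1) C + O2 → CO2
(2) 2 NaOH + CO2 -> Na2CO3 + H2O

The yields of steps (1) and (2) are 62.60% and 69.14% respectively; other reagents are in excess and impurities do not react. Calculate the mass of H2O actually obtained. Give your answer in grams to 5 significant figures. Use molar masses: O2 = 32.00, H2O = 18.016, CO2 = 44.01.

Pure O2 = 232.40 × 0.7570 = 175.927 g.
n(O2) = 175.927 / 32.00 = 5.49771 mol.
Step 1 (O2:CO2 = 1:1): theoretical n(CO2) = 5.49771 mol; at 62.60% yield, n(CO2) = 3.44157 mol.
Step 2 (CO2:H2O = 1:1): theoretical n(H2O) = 3.44157 mol, so theoretical mass = 3.44157 × 18.016 = 62.0033 g.
At 69.14% yield, actual mass of H2O = 62.0033 × 0.6914 = 42.8691 g.

42.869 g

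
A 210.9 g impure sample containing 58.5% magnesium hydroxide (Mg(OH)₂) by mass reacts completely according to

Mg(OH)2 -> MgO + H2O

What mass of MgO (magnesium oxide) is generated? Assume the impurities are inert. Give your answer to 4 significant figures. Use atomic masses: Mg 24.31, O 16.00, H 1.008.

Mass of pure Mg(OH)2 = 210.9 g × 0.585 = 123.38 g.
M(Mg(OH)2) = 24.31 + 2(16.00) + 2(1.008) = 58.326 g/mol.
M(MgO) = 24.31 + 16.00 = 40.31 g/mol.
n(Mg(OH)2) = 123.38 g / 58.326 g/mol = 2.1153 mol.
From the equation the Mg(OH)2:MgO mole ratio is 1:1, so n(MgO) = 2.1153 × 1/1 = 2.1153 mol.
Mass of MgO = 2.1153 mol × 40.31 g/mol = 85.267 g.

85.27 g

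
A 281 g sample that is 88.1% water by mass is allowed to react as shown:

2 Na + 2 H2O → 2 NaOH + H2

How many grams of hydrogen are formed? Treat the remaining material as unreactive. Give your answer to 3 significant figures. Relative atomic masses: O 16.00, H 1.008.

13.9 g

Mass of pure H2O = 281 g × 0.881 = 247.6 g.
M(H2O) = 2(1.008) + 16.00 = 18.016 g/mol.
M(H2) = 2(1.008) = 2.016 g/mol.
n(H2O) = 247.6 g / 18.016 g/mol = 13.74 mol.
From the equation the H2O:H2 mole ratio is 2:1, so n(H2) = 13.74 × 1/2 = 6.871 mol.
Mass of H2 = 6.871 mol × 2.016 g/mol = 13.85 g.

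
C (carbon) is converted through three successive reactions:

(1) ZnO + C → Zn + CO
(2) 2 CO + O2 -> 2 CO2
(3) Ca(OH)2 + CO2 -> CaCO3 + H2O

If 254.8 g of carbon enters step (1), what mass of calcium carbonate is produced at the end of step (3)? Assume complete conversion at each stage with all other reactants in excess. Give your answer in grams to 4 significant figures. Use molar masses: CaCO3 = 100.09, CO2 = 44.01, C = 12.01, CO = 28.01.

n(C) = 254.8 / 12.01 = 21.216 mol.
Reaction (1): C→CO ratio 1:1 ⇒ n(CO) = 21.216 mol.
Reaction (2): CO→CO2 ratio 2:2 ⇒ n(CO2) = 21.216 mol.
Reaction (3): CO2→CaCO3 ratio 1:1 ⇒ n(CaCO3) = 21.216 mol.
Mass of CaCO3 = 21.216 × 100.09 = 2123.5 g.

2123 g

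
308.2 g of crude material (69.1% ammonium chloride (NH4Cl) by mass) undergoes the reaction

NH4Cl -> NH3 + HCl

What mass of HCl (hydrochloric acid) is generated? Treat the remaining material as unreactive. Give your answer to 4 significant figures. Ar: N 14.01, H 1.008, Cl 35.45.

Mass of pure NH4Cl = 308.2 g × 0.691 = 212.97 g.
M(NH4Cl) = 14.01 + 4(1.008) + 35.45 = 53.492 g/mol.
M(HCl) = 1.008 + 35.45 = 36.458 g/mol.
n(NH4Cl) = 212.97 g / 53.492 g/mol = 3.9813 mol.
From the equation the NH4Cl:HCl mole ratio is 1:1, so n(HCl) = 3.9813 × 1/1 = 3.9813 mol.
Mass of HCl = 3.9813 mol × 36.458 g/mol = 145.15 g.

145.1 g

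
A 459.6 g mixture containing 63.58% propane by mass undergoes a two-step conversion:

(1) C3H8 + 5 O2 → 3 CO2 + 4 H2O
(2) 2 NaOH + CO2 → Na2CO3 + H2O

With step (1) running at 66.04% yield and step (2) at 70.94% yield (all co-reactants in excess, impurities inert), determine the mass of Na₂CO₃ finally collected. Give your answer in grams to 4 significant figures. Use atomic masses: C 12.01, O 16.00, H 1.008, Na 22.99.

Pure C3H8 = 459.6 × 0.6358 = 292.21 g.
M(C3H8) = 3(12.01) + 8(1.008) = 44.094 g/mol.
M(Na2CO3) = 2(22.99) + 12.01 + 3(16.00) = 105.99 g/mol.
n(C3H8) = 292.21 / 44.094 = 6.6271 mol.
Step 1 (C3H8:CO2 = 1:3): theoretical n(CO2) = 19.881 mol; at 66.04% yield, n(CO2) = 13.130 mol.
Step 2 (CO2:Na2CO3 = 1:1): theoretical n(Na2CO3) = 13.130 mol, so theoretical mass = 13.130 × 105.99 = 1391.6 g.
At 70.94% yield, actual mass of Na2CO3 = 1391.6 × 0.7094 = 987.20 g.

987.2 g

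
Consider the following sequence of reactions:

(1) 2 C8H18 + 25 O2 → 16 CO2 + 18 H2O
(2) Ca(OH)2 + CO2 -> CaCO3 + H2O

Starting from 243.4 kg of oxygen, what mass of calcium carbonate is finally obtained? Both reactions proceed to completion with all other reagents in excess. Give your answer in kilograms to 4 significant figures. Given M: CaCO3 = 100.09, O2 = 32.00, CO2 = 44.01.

487.2 kg

243.4 kg = 243400 g.
n(O2) = 243400 / 32.00 = 7606.2 mol.
Step 1 gives a 25:16 ratio of O2 to CO2, so n(CO2) = 4868.0 mol.
In step 2 the CO2:CaCO3 ratio is 1:1, so n(CaCO3) = 4868.0 mol.
Mass of CaCO3 = 4868.0 × 100.09 = 487240 g = 487.2 kg.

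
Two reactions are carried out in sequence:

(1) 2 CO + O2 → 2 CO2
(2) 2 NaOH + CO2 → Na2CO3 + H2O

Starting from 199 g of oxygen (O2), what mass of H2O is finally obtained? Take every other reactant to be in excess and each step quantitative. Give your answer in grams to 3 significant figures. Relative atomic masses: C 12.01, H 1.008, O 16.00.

M(O2) = 2(16.00) = 32.00 g/mol.
M(H2O) = 2(1.008) + 16.00 = 18.016 g/mol.
n(O2) = 199.0 / 32.00 = 6.219 mol.
Step 1 gives a 1:2 ratio of O2 to CO2, so n(CO2) = 12.44 mol.
In step 2 the CO2:H2O ratio is 1:1, so n(H2O) = 12.44 mol.
Mass of H2O = 12.44 × 18.016 = 224.1 g.

224 g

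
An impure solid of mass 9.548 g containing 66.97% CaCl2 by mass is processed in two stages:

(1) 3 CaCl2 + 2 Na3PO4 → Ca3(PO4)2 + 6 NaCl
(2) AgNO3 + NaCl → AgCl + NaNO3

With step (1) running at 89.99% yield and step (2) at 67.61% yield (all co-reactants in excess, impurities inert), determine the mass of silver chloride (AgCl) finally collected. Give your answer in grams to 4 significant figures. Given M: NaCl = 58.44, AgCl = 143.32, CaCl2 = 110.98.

Pure CaCl2 = 9.548 × 0.6697 = 6.3943 g.
n(CaCl2) = 6.3943 / 110.98 = 0.057617 mol.
Step 1 (CaCl2:NaCl = 3:6): theoretical n(NaCl) = 0.11523 mol; at 89.99% yield, n(NaCl) = 0.10370 mol.
Step 2 (NaCl:AgCl = 1:1): theoretical n(AgCl) = 0.10370 mol, so theoretical mass = 0.10370 × 143.32 = 14.862 g.
At 67.61% yield, actual mass of AgCl = 14.862 × 0.6761 = 10.048 g.

10.05 g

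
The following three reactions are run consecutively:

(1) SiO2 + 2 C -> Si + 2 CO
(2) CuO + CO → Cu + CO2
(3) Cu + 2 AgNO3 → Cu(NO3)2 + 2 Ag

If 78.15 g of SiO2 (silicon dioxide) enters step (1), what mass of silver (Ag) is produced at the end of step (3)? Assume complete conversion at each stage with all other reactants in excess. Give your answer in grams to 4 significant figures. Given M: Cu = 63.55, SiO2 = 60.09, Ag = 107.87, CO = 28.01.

561.2 g

n(SiO2) = 78.15 / 60.09 = 1.3005 mol.
Reaction (1): SiO2→CO ratio 1:2 ⇒ n(CO) = 2.6011 mol.
Reaction (2): CO→Cu ratio 1:1 ⇒ n(Cu) = 2.6011 mol.
Reaction (3): Cu→Ag ratio 1:2 ⇒ n(Ag) = 5.2022 mol.
Mass of Ag = 5.2022 × 107.87 = 561.16 g.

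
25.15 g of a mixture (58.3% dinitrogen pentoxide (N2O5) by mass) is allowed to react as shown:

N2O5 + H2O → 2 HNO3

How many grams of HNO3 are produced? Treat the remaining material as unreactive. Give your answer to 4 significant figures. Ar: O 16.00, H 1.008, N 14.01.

Mass of pure N2O5 = 25.15 g × 0.583 = 14.662 g.
M(N2O5) = 2(14.01) + 5(16.00) = 108.02 g/mol.
M(HNO3) = 1.008 + 14.01 + 3(16.00) = 63.018 g/mol.
n(N2O5) = 14.662 g / 108.02 g/mol = 0.13574 mol.
From the equation the N2O5:HNO3 mole ratio is 1:2, so n(HNO3) = 0.13574 × 2/1 = 0.27148 mol.
Mass of HNO3 = 0.27148 mol × 63.018 g/mol = 17.108 g.

17.11 g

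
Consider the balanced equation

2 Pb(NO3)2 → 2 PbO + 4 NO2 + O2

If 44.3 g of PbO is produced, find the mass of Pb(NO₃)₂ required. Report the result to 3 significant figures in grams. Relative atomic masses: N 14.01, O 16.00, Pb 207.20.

65.7 g

M(PbO) = 207.20 + 16.00 = 223.20 g/mol.
M(Pb(NO3)2) = 207.20 + 2(14.01) + 6(16.00) = 331.22 g/mol.
n(PbO) = 44.30 g / 223.20 g/mol = 0.1985 mol.
From the equation the PbO:Pb(NO3)2 mole ratio is 2:2, so n(Pb(NO3)2) = 0.1985 × 2/2 = 0.1985 mol.
Mass of Pb(NO3)2 = 0.1985 mol × 331.22 g/mol = 65.74 g.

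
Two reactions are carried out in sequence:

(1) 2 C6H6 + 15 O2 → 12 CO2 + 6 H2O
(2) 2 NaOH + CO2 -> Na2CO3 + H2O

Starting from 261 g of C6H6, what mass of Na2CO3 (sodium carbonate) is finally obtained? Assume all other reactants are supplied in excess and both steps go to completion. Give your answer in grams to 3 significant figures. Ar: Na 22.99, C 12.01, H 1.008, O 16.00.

2130 g

M(C6H6) = 6(12.01) + 6(1.008) = 78.108 g/mol.
M(Na2CO3) = 2(22.99) + 12.01 + 3(16.00) = 105.99 g/mol.
n(C6H6) = 261.0 / 78.108 = 3.342 mol.
Step 1 gives a 2:12 ratio of C6H6 to CO2, so n(CO2) = 20.05 mol.
In step 2 the CO2:Na2CO3 ratio is 1:1, so n(Na2CO3) = 20.05 mol.
Mass of Na2CO3 = 20.05 × 105.99 = 2125 g.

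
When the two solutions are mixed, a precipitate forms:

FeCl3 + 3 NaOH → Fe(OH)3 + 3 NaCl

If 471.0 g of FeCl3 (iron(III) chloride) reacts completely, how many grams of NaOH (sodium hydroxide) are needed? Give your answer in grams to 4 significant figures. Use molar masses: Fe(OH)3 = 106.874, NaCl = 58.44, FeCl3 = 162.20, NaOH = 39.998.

348.4 g

n(FeCl3) = 471.00 g / 162.20 g/mol = 2.9038 mol.
From the equation the FeCl3:NaOH mole ratio is 1:3, so n(NaOH) = 2.9038 × 3/1 = 8.7115 mol.
Mass of NaOH = 8.7115 mol × 39.998 g/mol = 348.44 g.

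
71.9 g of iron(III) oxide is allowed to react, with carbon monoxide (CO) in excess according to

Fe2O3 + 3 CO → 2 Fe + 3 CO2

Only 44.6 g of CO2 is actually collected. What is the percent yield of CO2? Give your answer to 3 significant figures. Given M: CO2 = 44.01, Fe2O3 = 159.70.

n(Fe2O3) = 71.90 g / 159.70 g/mol = 0.4502 mol.
From the equation the Fe2O3:CO2 mole ratio is 1:3, so n(CO2) = 0.4502 × 3/1 = 1.351 mol.
Mass of CO2 = 1.351 mol × 44.01 g/mol = 59.44 g.
This is the theoretical yield. Percent yield = 44.6 g / 59.44 g × 100% = 75.03%.

75.0 %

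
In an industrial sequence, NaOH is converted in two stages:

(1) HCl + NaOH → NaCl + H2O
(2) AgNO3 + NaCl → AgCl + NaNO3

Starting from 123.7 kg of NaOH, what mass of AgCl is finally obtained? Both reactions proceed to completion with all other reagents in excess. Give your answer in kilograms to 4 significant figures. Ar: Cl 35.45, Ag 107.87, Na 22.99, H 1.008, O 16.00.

443.2 kg

M(NaOH) = 22.99 + 16.00 + 1.008 = 39.998 g/mol.
M(AgCl) = 107.87 + 35.45 = 143.32 g/mol.
123.7 kg = 123700 g.
n(NaOH) = 123700 / 39.998 = 3092.7 mol.
Step 1 gives a 1:1 ratio of NaOH to NaCl, so n(NaCl) = 3092.7 mol.
In step 2 the NaCl:AgCl ratio is 1:1, so n(AgCl) = 3092.7 mol.
Mass of AgCl = 3092.7 × 143.32 = 443240 g = 443.2 kg.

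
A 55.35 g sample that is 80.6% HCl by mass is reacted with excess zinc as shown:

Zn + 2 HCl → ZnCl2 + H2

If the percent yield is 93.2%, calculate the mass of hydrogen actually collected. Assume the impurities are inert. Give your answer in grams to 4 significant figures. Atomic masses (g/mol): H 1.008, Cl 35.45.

Pure HCl available = 55.35 g × 0.806 = 44.612 g.
M(HCl) = 1.008 + 35.45 = 36.458 g/mol.
M(H2) = 2(1.008) = 2.016 g/mol.
n(HCl) = 44.612 g / 36.458 g/mol = 1.2237 mol.
From the equation the HCl:H2 mole ratio is 2:1, so n(H2) = 1.2237 × 1/2 = 0.61183 mol.
Mass of H2 = 0.61183 mol × 2.016 g/mol = 1.2334 g.
Actual mass collected = 1.2334 g × 0.932 = 1.1496 g.

1.150 g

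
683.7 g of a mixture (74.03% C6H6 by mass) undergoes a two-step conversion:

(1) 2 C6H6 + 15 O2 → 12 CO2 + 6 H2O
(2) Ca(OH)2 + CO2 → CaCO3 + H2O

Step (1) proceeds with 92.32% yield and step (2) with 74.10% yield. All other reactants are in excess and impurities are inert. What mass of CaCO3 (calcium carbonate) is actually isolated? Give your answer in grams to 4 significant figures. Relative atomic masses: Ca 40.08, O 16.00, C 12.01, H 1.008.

2662 g

Pure C6H6 = 683.7 × 0.7403 = 506.14 g.
M(C6H6) = 6(12.01) + 6(1.008) = 78.108 g/mol.
M(CaCO3) = 40.08 + 12.01 + 3(16.00) = 100.09 g/mol.
n(C6H6) = 506.14 / 78.108 = 6.4800 mol.
Step 1 (C6H6:CO2 = 2:12): theoretical n(CO2) = 38.880 mol; at 92.32% yield, n(CO2) = 35.894 mol.
Step 2 (CO2:CaCO3 = 1:1): theoretical n(CaCO3) = 35.894 mol, so theoretical mass = 35.894 × 100.09 = 3592.7 g.
At 74.10% yield, actual mass of CaCO3 = 3592.7 × 0.7410 = 2662.2 g.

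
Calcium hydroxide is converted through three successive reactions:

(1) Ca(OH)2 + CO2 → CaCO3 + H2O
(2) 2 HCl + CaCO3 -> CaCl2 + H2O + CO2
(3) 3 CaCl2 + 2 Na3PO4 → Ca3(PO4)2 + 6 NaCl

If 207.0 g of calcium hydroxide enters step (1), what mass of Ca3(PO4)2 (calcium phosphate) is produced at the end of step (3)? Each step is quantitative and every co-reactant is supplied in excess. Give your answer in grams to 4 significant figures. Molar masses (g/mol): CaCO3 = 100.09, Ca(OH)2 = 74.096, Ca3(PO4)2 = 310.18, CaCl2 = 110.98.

n(Ca(OH)2) = 207.0 / 74.096 = 2.7937 mol.
Reaction (1): Ca(OH)2→CaCO3 ratio 1:1 ⇒ n(CaCO3) = 2.7937 mol.
Reaction (2): CaCO3→CaCl2 ratio 1:1 ⇒ n(CaCl2) = 2.7937 mol.
Reaction (3): CaCl2→Ca3(PO4)2 ratio 3:1 ⇒ n(Ca3(PO4)2) = 0.93122 mol.
Mass of Ca3(PO4)2 = 0.93122 × 310.18 = 288.85 g.

288.8 g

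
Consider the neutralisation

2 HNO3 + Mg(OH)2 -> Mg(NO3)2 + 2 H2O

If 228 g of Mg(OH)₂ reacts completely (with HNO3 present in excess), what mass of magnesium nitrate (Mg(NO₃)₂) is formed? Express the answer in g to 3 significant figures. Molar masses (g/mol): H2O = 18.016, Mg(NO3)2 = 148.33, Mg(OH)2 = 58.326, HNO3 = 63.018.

n(Mg(OH)2) = 228.0 g / 58.326 g/mol = 3.909 mol.
From the equation the Mg(OH)2:Mg(NO3)2 mole ratio is 1:1, so n(Mg(NO3)2) = 3.909 × 1/1 = 3.909 mol.
Mass of Mg(NO3)2 = 3.909 mol × 148.33 g/mol = 579.8 g.

580 g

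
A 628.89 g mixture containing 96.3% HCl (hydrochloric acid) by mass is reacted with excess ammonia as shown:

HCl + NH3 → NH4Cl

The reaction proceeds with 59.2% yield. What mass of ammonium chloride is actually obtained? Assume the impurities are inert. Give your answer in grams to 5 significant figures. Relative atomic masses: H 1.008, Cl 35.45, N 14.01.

Pure HCl available = 628.89 g × 0.963 = 605.621 g.
M(HCl) = 1.008 + 35.45 = 36.458 g/mol.
M(NH4Cl) = 14.01 + 4(1.008) + 35.45 = 53.492 g/mol.
n(HCl) = 605.621 g / 36.458 g/mol = 16.6115 mol.
From the equation the HCl:NH4Cl mole ratio is 1:1, so n(NH4Cl) = 16.6115 × 1/1 = 16.6115 mol.
Mass of NH4Cl = 16.6115 mol × 53.492 g/mol = 888.581 g.
Actual mass collected = 888.581 g × 0.592 = 526.040 g.

526.04 g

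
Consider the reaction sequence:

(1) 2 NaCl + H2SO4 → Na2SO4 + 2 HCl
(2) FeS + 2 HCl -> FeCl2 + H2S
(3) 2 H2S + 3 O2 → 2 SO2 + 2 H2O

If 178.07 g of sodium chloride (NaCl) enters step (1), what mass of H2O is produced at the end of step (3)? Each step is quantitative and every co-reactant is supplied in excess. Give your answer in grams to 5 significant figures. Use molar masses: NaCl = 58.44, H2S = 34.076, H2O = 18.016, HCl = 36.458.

n(NaCl) = 178.07 / 58.44 = 3.04706 mol.
Reaction (1): NaCl→HCl ratio 2:2 ⇒ n(HCl) = 3.04706 mol.
Reaction (2): HCl→H2S ratio 2:1 ⇒ n(H2S) = 1.52353 mol.
Reaction (3): H2S→H2O ratio 2:2 ⇒ n(H2O) = 1.52353 mol.
Mass of H2O = 1.52353 × 18.016 = 27.4479 g.

27.448 g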